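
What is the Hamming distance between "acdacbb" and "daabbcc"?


Comparing "acdacbb" and "daabbcc" position by position:
  Position 0: 'a' vs 'd' => differ
  Position 1: 'c' vs 'a' => differ
  Position 2: 'd' vs 'a' => differ
  Position 3: 'a' vs 'b' => differ
  Position 4: 'c' vs 'b' => differ
  Position 5: 'b' vs 'c' => differ
  Position 6: 'b' vs 'c' => differ
Total differences (Hamming distance): 7

7


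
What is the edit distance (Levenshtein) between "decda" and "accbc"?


Computing edit distance: "decda" -> "accbc"
DP table:
           a    c    c    b    c
      0    1    2    3    4    5
  d   1    1    2    3    4    5
  e   2    2    2    3    4    5
  c   3    3    2    2    3    4
  d   4    4    3    3    3    4
  a   5    4    4    4    4    4
Edit distance = dp[5][5] = 4

4


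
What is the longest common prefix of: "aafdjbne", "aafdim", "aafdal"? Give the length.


Words: aafdjbne, aafdim, aafdal
  Position 0: all 'a' => match
  Position 1: all 'a' => match
  Position 2: all 'f' => match
  Position 3: all 'd' => match
  Position 4: ('j', 'i', 'a') => mismatch, stop
LCP = "aafd" (length 4)

4


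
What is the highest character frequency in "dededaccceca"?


Input: dededaccceca
Character counts:
  'a': 2
  'c': 4
  'd': 3
  'e': 3
Maximum frequency: 4

4


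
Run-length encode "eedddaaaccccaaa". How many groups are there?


Input: eedddaaaccccaaa
Scanning for consecutive runs:
  Group 1: 'e' x 2 (positions 0-1)
  Group 2: 'd' x 3 (positions 2-4)
  Group 3: 'a' x 3 (positions 5-7)
  Group 4: 'c' x 4 (positions 8-11)
  Group 5: 'a' x 3 (positions 12-14)
Total groups: 5

5


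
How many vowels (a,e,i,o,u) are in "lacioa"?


Input: lacioa
Checking each character:
  'l' at position 0: consonant
  'a' at position 1: vowel (running total: 1)
  'c' at position 2: consonant
  'i' at position 3: vowel (running total: 2)
  'o' at position 4: vowel (running total: 3)
  'a' at position 5: vowel (running total: 4)
Total vowels: 4

4


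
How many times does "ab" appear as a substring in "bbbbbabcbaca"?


Searching for "ab" in "bbbbbabcbaca"
Scanning each position:
  Position 0: "bb" => no
  Position 1: "bb" => no
  Position 2: "bb" => no
  Position 3: "bb" => no
  Position 4: "ba" => no
  Position 5: "ab" => MATCH
  Position 6: "bc" => no
  Position 7: "cb" => no
  Position 8: "ba" => no
  Position 9: "ac" => no
  Position 10: "ca" => no
Total occurrences: 1

1


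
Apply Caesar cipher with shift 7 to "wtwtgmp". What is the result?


Caesar cipher: shift "wtwtgmp" by 7
  'w' (pos 22) + 7 = pos 3 = 'd'
  't' (pos 19) + 7 = pos 0 = 'a'
  'w' (pos 22) + 7 = pos 3 = 'd'
  't' (pos 19) + 7 = pos 0 = 'a'
  'g' (pos 6) + 7 = pos 13 = 'n'
  'm' (pos 12) + 7 = pos 19 = 't'
  'p' (pos 15) + 7 = pos 22 = 'w'
Result: dadantw

dadantw


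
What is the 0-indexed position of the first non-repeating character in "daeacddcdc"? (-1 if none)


Input: daeacddcdc
Character frequencies:
  'a': 2
  'c': 3
  'd': 4
  'e': 1
Scanning left to right for freq == 1:
  Position 0 ('d'): freq=4, skip
  Position 1 ('a'): freq=2, skip
  Position 2 ('e'): unique! => answer = 2

2


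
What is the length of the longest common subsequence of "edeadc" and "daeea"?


LCS of "edeadc" and "daeea"
DP table:
           d    a    e    e    a
      0    0    0    0    0    0
  e   0    0    0    1    1    1
  d   0    1    1    1    1    1
  e   0    1    1    2    2    2
  a   0    1    2    2    2    3
  d   0    1    2    2    2    3
  c   0    1    2    2    2    3
LCS length = dp[6][5] = 3

3


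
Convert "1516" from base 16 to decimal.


Input: "1516" in base 16
Positional expansion:
  Digit '1' (value 1) x 16^3 = 4096
  Digit '5' (value 5) x 16^2 = 1280
  Digit '1' (value 1) x 16^1 = 16
  Digit '6' (value 6) x 16^0 = 6
Sum = 5398

5398


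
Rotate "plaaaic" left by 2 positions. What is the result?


Input: "plaaaic", rotate left by 2
First 2 characters: "pl"
Remaining characters: "aaaic"
Concatenate remaining + first: "aaaic" + "pl" = "aaaicpl"

aaaicpl


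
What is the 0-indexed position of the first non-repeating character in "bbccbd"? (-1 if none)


Input: bbccbd
Character frequencies:
  'b': 3
  'c': 2
  'd': 1
Scanning left to right for freq == 1:
  Position 0 ('b'): freq=3, skip
  Position 1 ('b'): freq=3, skip
  Position 2 ('c'): freq=2, skip
  Position 3 ('c'): freq=2, skip
  Position 4 ('b'): freq=3, skip
  Position 5 ('d'): unique! => answer = 5

5


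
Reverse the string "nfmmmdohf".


Input: nfmmmdohf
Reading characters right to left:
  Position 8: 'f'
  Position 7: 'h'
  Position 6: 'o'
  Position 5: 'd'
  Position 4: 'm'
  Position 3: 'm'
  Position 2: 'm'
  Position 1: 'f'
  Position 0: 'n'
Reversed: fhodmmmfn

fhodmmmfn


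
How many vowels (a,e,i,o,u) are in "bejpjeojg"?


Input: bejpjeojg
Checking each character:
  'b' at position 0: consonant
  'e' at position 1: vowel (running total: 1)
  'j' at position 2: consonant
  'p' at position 3: consonant
  'j' at position 4: consonant
  'e' at position 5: vowel (running total: 2)
  'o' at position 6: vowel (running total: 3)
  'j' at position 7: consonant
  'g' at position 8: consonant
Total vowels: 3

3


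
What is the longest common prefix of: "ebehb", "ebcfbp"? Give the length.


Words: ebehb, ebcfbp
  Position 0: all 'e' => match
  Position 1: all 'b' => match
  Position 2: ('e', 'c') => mismatch, stop
LCP = "eb" (length 2)

2


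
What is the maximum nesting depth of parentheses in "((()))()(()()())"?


Input: "((()))()(()()())"
Tracking depth:
  Position 0 '(': depth becomes 1
  Position 1 '(': depth becomes 2
  Position 2 '(': depth becomes 3
  Position 3 ')': depth becomes 2
  Position 4 ')': depth becomes 1
  Position 5 ')': depth becomes 0
  Position 6 '(': depth becomes 1
  Position 7 ')': depth becomes 0
  Position 8 '(': depth becomes 1
  Position 9 '(': depth becomes 2
  Position 10 ')': depth becomes 1
  Position 11 '(': depth becomes 2
  Position 12 ')': depth becomes 1
  Position 13 '(': depth becomes 2
  Position 14 ')': depth becomes 1
  Position 15 ')': depth becomes 0
Maximum depth reached: 3

3


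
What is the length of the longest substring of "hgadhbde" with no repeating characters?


Input: "hgadhbde"
Sliding window (track last position of each char):
  Position 0 ('h'): window [0,0] length 1 -- new best
  Position 1 ('g'): window [0,1] length 2 -- new best
  Position 2 ('a'): window [0,2] length 3 -- new best
  Position 3 ('d'): window [0,3] length 4 -- new best
  Position 4 ('h'): repeat (last at 0), move window start to 1
  Position 4 ('h'): window [1,4] length 4
  Position 5 ('b'): window [1,5] length 5 -- new best
  Position 6 ('d'): repeat (last at 3), move window start to 4
  Position 6 ('d'): window [4,6] length 3
  Position 7 ('e'): window [4,7] length 4
Longest substring with no repeats: "gadhb" with length 5

5


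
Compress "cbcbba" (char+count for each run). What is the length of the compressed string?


Input: cbcbba
Runs:
  'c' x 1 => "c1"
  'b' x 1 => "b1"
  'c' x 1 => "c1"
  'b' x 2 => "b2"
  'a' x 1 => "a1"
Compressed: "c1b1c1b2a1"
Compressed length: 10

10


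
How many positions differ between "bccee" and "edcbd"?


Comparing "bccee" and "edcbd" position by position:
  Position 0: 'b' vs 'e' => DIFFER
  Position 1: 'c' vs 'd' => DIFFER
  Position 2: 'c' vs 'c' => same
  Position 3: 'e' vs 'b' => DIFFER
  Position 4: 'e' vs 'd' => DIFFER
Positions that differ: 4

4


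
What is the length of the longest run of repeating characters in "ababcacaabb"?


Input: "ababcacaabb"
Scanning for longest run:
  Position 1 ('b'): new char, reset run to 1
  Position 2 ('a'): new char, reset run to 1
  Position 3 ('b'): new char, reset run to 1
  Position 4 ('c'): new char, reset run to 1
  Position 5 ('a'): new char, reset run to 1
  Position 6 ('c'): new char, reset run to 1
  Position 7 ('a'): new char, reset run to 1
  Position 8 ('a'): continues run of 'a', length=2
  Position 9 ('b'): new char, reset run to 1
  Position 10 ('b'): continues run of 'b', length=2
Longest run: 'a' with length 2

2


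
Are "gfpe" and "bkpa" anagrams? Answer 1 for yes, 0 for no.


Strings: "gfpe", "bkpa"
Sorted first:  efgp
Sorted second: abkp
Differ at position 0: 'e' vs 'a' => not anagrams

0


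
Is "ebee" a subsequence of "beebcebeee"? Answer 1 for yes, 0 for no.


Check if "ebee" is a subsequence of "beebcebeee"
Greedy scan:
  Position 0 ('b'): no match needed
  Position 1 ('e'): matches sub[0] = 'e'
  Position 2 ('e'): no match needed
  Position 3 ('b'): matches sub[1] = 'b'
  Position 4 ('c'): no match needed
  Position 5 ('e'): matches sub[2] = 'e'
  Position 6 ('b'): no match needed
  Position 7 ('e'): matches sub[3] = 'e'
  Position 8 ('e'): no match needed
  Position 9 ('e'): no match needed
All 4 characters matched => is a subsequence

1


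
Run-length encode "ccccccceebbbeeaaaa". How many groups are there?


Input: ccccccceebbbeeaaaa
Scanning for consecutive runs:
  Group 1: 'c' x 7 (positions 0-6)
  Group 2: 'e' x 2 (positions 7-8)
  Group 3: 'b' x 3 (positions 9-11)
  Group 4: 'e' x 2 (positions 12-13)
  Group 5: 'a' x 4 (positions 14-17)
Total groups: 5

5


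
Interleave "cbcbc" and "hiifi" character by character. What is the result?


Interleaving "cbcbc" and "hiifi":
  Position 0: 'c' from first, 'h' from second => "ch"
  Position 1: 'b' from first, 'i' from second => "bi"
  Position 2: 'c' from first, 'i' from second => "ci"
  Position 3: 'b' from first, 'f' from second => "bf"
  Position 4: 'c' from first, 'i' from second => "ci"
Result: chbicibfci

chbicibfci


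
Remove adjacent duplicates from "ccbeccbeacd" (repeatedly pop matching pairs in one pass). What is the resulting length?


Input: ccbeccbeacd
Stack-based adjacent duplicate removal:
  Read 'c': push. Stack: c
  Read 'c': matches stack top 'c' => pop. Stack: (empty)
  Read 'b': push. Stack: b
  Read 'e': push. Stack: be
  Read 'c': push. Stack: bec
  Read 'c': matches stack top 'c' => pop. Stack: be
  Read 'b': push. Stack: beb
  Read 'e': push. Stack: bebe
  Read 'a': push. Stack: bebea
  Read 'c': push. Stack: bebeac
  Read 'd': push. Stack: bebeacd
Final stack: "bebeacd" (length 7)

7


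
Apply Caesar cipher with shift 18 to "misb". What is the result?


Caesar cipher: shift "misb" by 18
  'm' (pos 12) + 18 = pos 4 = 'e'
  'i' (pos 8) + 18 = pos 0 = 'a'
  's' (pos 18) + 18 = pos 10 = 'k'
  'b' (pos 1) + 18 = pos 19 = 't'
Result: eakt

eakt


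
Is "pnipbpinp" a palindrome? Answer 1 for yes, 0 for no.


Input: pnipbpinp
Reversed: pnipbpinp
  Compare pos 0 ('p') with pos 8 ('p'): match
  Compare pos 1 ('n') with pos 7 ('n'): match
  Compare pos 2 ('i') with pos 6 ('i'): match
  Compare pos 3 ('p') with pos 5 ('p'): match
Result: palindrome

1


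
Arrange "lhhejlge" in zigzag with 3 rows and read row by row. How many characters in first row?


Zigzag "lhhejlge" into 3 rows:
Placing characters:
  'l' => row 0
  'h' => row 1
  'h' => row 2
  'e' => row 1
  'j' => row 0
  'l' => row 1
  'g' => row 2
  'e' => row 1
Rows:
  Row 0: "lj"
  Row 1: "hele"
  Row 2: "hg"
First row length: 2

2


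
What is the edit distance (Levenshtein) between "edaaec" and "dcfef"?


Computing edit distance: "edaaec" -> "dcfef"
DP table:
           d    c    f    e    f
      0    1    2    3    4    5
  e   1    1    2    3    3    4
  d   2    1    2    3    4    4
  a   3    2    2    3    4    5
  a   4    3    3    3    4    5
  e   5    4    4    4    3    4
  c   6    5    4    5    4    4
Edit distance = dp[6][5] = 4

4


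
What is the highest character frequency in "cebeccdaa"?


Input: cebeccdaa
Character counts:
  'a': 2
  'b': 1
  'c': 3
  'd': 1
  'e': 2
Maximum frequency: 3

3


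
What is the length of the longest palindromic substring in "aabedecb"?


Input: "aabedecb"
Checking substrings for palindromes:
  [3:6] "ede" (len 3) => palindrome
  [0:2] "aa" (len 2) => palindrome
Longest palindromic substring: "ede" with length 3

3


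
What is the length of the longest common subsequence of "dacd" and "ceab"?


LCS of "dacd" and "ceab"
DP table:
           c    e    a    b
      0    0    0    0    0
  d   0    0    0    0    0
  a   0    0    0    1    1
  c   0    1    1    1    1
  d   0    1    1    1    1
LCS length = dp[4][4] = 1

1


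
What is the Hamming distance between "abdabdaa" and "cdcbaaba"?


Comparing "abdabdaa" and "cdcbaaba" position by position:
  Position 0: 'a' vs 'c' => differ
  Position 1: 'b' vs 'd' => differ
  Position 2: 'd' vs 'c' => differ
  Position 3: 'a' vs 'b' => differ
  Position 4: 'b' vs 'a' => differ
  Position 5: 'd' vs 'a' => differ
  Position 6: 'a' vs 'b' => differ
  Position 7: 'a' vs 'a' => same
Total differences (Hamming distance): 7

7


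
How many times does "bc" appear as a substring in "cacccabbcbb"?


Searching for "bc" in "cacccabbcbb"
Scanning each position:
  Position 0: "ca" => no
  Position 1: "ac" => no
  Position 2: "cc" => no
  Position 3: "cc" => no
  Position 4: "ca" => no
  Position 5: "ab" => no
  Position 6: "bb" => no
  Position 7: "bc" => MATCH
  Position 8: "cb" => no
  Position 9: "bb" => no
Total occurrences: 1

1


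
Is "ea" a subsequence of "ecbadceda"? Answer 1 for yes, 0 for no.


Check if "ea" is a subsequence of "ecbadceda"
Greedy scan:
  Position 0 ('e'): matches sub[0] = 'e'
  Position 1 ('c'): no match needed
  Position 2 ('b'): no match needed
  Position 3 ('a'): matches sub[1] = 'a'
  Position 4 ('d'): no match needed
  Position 5 ('c'): no match needed
  Position 6 ('e'): no match needed
  Position 7 ('d'): no match needed
  Position 8 ('a'): no match needed
All 2 characters matched => is a subsequence

1


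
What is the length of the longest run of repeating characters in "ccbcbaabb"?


Input: "ccbcbaabb"
Scanning for longest run:
  Position 1 ('c'): continues run of 'c', length=2
  Position 2 ('b'): new char, reset run to 1
  Position 3 ('c'): new char, reset run to 1
  Position 4 ('b'): new char, reset run to 1
  Position 5 ('a'): new char, reset run to 1
  Position 6 ('a'): continues run of 'a', length=2
  Position 7 ('b'): new char, reset run to 1
  Position 8 ('b'): continues run of 'b', length=2
Longest run: 'c' with length 2

2


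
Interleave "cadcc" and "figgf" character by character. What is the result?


Interleaving "cadcc" and "figgf":
  Position 0: 'c' from first, 'f' from second => "cf"
  Position 1: 'a' from first, 'i' from second => "ai"
  Position 2: 'd' from first, 'g' from second => "dg"
  Position 3: 'c' from first, 'g' from second => "cg"
  Position 4: 'c' from first, 'f' from second => "cf"
Result: cfaidgcgcf

cfaidgcgcf


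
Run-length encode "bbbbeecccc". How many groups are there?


Input: bbbbeecccc
Scanning for consecutive runs:
  Group 1: 'b' x 4 (positions 0-3)
  Group 2: 'e' x 2 (positions 4-5)
  Group 3: 'c' x 4 (positions 6-9)
Total groups: 3

3


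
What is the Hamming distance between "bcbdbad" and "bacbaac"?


Comparing "bcbdbad" and "bacbaac" position by position:
  Position 0: 'b' vs 'b' => same
  Position 1: 'c' vs 'a' => differ
  Position 2: 'b' vs 'c' => differ
  Position 3: 'd' vs 'b' => differ
  Position 4: 'b' vs 'a' => differ
  Position 5: 'a' vs 'a' => same
  Position 6: 'd' vs 'c' => differ
Total differences (Hamming distance): 5

5


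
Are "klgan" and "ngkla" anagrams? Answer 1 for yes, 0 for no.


Strings: "klgan", "ngkla"
Sorted first:  agkln
Sorted second: agkln
Sorted forms match => anagrams

1


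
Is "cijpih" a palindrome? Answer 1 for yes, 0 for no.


Input: cijpih
Reversed: hipjic
  Compare pos 0 ('c') with pos 5 ('h'): MISMATCH
  Compare pos 1 ('i') with pos 4 ('i'): match
  Compare pos 2 ('j') with pos 3 ('p'): MISMATCH
Result: not a palindrome

0


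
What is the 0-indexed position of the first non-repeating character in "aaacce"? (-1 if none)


Input: aaacce
Character frequencies:
  'a': 3
  'c': 2
  'e': 1
Scanning left to right for freq == 1:
  Position 0 ('a'): freq=3, skip
  Position 1 ('a'): freq=3, skip
  Position 2 ('a'): freq=3, skip
  Position 3 ('c'): freq=2, skip
  Position 4 ('c'): freq=2, skip
  Position 5 ('e'): unique! => answer = 5

5


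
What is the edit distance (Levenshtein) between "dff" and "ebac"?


Computing edit distance: "dff" -> "ebac"
DP table:
           e    b    a    c
      0    1    2    3    4
  d   1    1    2    3    4
  f   2    2    2    3    4
  f   3    3    3    3    4
Edit distance = dp[3][4] = 4

4


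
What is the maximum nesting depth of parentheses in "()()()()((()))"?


Input: "()()()()((()))"
Tracking depth:
  Position 0 '(': depth becomes 1
  Position 1 ')': depth becomes 0
  Position 2 '(': depth becomes 1
  Position 3 ')': depth becomes 0
  Position 4 '(': depth becomes 1
  Position 5 ')': depth becomes 0
  Position 6 '(': depth becomes 1
  Position 7 ')': depth becomes 0
  Position 8 '(': depth becomes 1
  Position 9 '(': depth becomes 2
  Position 10 '(': depth becomes 3
  Position 11 ')': depth becomes 2
  Position 12 ')': depth becomes 1
  Position 13 ')': depth becomes 0
Maximum depth reached: 3

3


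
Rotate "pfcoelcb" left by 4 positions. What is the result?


Input: "pfcoelcb", rotate left by 4
First 4 characters: "pfco"
Remaining characters: "elcb"
Concatenate remaining + first: "elcb" + "pfco" = "elcbpfco"

elcbpfco


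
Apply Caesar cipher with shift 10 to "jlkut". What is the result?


Caesar cipher: shift "jlkut" by 10
  'j' (pos 9) + 10 = pos 19 = 't'
  'l' (pos 11) + 10 = pos 21 = 'v'
  'k' (pos 10) + 10 = pos 20 = 'u'
  'u' (pos 20) + 10 = pos 4 = 'e'
  't' (pos 19) + 10 = pos 3 = 'd'
Result: tvued

tvued


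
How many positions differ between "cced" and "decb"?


Comparing "cced" and "decb" position by position:
  Position 0: 'c' vs 'd' => DIFFER
  Position 1: 'c' vs 'e' => DIFFER
  Position 2: 'e' vs 'c' => DIFFER
  Position 3: 'd' vs 'b' => DIFFER
Positions that differ: 4

4


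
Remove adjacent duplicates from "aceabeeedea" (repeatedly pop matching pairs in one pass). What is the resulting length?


Input: aceabeeedea
Stack-based adjacent duplicate removal:
  Read 'a': push. Stack: a
  Read 'c': push. Stack: ac
  Read 'e': push. Stack: ace
  Read 'a': push. Stack: acea
  Read 'b': push. Stack: aceab
  Read 'e': push. Stack: aceabe
  Read 'e': matches stack top 'e' => pop. Stack: aceab
  Read 'e': push. Stack: aceabe
  Read 'd': push. Stack: aceabed
  Read 'e': push. Stack: aceabede
  Read 'a': push. Stack: aceabedea
Final stack: "aceabedea" (length 9)

9


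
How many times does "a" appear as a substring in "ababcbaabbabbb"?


Searching for "a" in "ababcbaabbabbb"
Scanning each position:
  Position 0: "a" => MATCH
  Position 1: "b" => no
  Position 2: "a" => MATCH
  Position 3: "b" => no
  Position 4: "c" => no
  Position 5: "b" => no
  Position 6: "a" => MATCH
  Position 7: "a" => MATCH
  Position 8: "b" => no
  Position 9: "b" => no
  Position 10: "a" => MATCH
  Position 11: "b" => no
  Position 12: "b" => no
  Position 13: "b" => no
Total occurrences: 5

5


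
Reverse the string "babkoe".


Input: babkoe
Reading characters right to left:
  Position 5: 'e'
  Position 4: 'o'
  Position 3: 'k'
  Position 2: 'b'
  Position 1: 'a'
  Position 0: 'b'
Reversed: eokbab

eokbab


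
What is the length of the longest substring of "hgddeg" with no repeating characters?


Input: "hgddeg"
Sliding window (track last position of each char):
  Position 0 ('h'): window [0,0] length 1 -- new best
  Position 1 ('g'): window [0,1] length 2 -- new best
  Position 2 ('d'): window [0,2] length 3 -- new best
  Position 3 ('d'): repeat (last at 2), move window start to 3
  Position 3 ('d'): window [3,3] length 1
  Position 4 ('e'): window [3,4] length 2
  Position 5 ('g'): window [3,5] length 3
Longest substring with no repeats: "hgd" with length 3

3


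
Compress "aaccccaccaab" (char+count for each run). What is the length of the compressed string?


Input: aaccccaccaab
Runs:
  'a' x 2 => "a2"
  'c' x 4 => "c4"
  'a' x 1 => "a1"
  'c' x 2 => "c2"
  'a' x 2 => "a2"
  'b' x 1 => "b1"
Compressed: "a2c4a1c2a2b1"
Compressed length: 12

12


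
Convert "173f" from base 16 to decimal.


Input: "173f" in base 16
Positional expansion:
  Digit '1' (value 1) x 16^3 = 4096
  Digit '7' (value 7) x 16^2 = 1792
  Digit '3' (value 3) x 16^1 = 48
  Digit 'f' (value 15) x 16^0 = 15
Sum = 5951

5951


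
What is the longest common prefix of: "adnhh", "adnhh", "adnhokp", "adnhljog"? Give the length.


Words: adnhh, adnhh, adnhokp, adnhljog
  Position 0: all 'a' => match
  Position 1: all 'd' => match
  Position 2: all 'n' => match
  Position 3: all 'h' => match
  Position 4: ('h', 'h', 'o', 'l') => mismatch, stop
LCP = "adnh" (length 4)

4


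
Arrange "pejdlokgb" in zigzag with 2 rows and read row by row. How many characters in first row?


Zigzag "pejdlokgb" into 2 rows:
Placing characters:
  'p' => row 0
  'e' => row 1
  'j' => row 0
  'd' => row 1
  'l' => row 0
  'o' => row 1
  'k' => row 0
  'g' => row 1
  'b' => row 0
Rows:
  Row 0: "pjlkb"
  Row 1: "edog"
First row length: 5

5


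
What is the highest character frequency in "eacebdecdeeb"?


Input: eacebdecdeeb
Character counts:
  'a': 1
  'b': 2
  'c': 2
  'd': 2
  'e': 5
Maximum frequency: 5

5


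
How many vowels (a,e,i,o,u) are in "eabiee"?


Input: eabiee
Checking each character:
  'e' at position 0: vowel (running total: 1)
  'a' at position 1: vowel (running total: 2)
  'b' at position 2: consonant
  'i' at position 3: vowel (running total: 3)
  'e' at position 4: vowel (running total: 4)
  'e' at position 5: vowel (running total: 5)
Total vowels: 5

5


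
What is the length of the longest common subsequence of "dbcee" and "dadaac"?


LCS of "dbcee" and "dadaac"
DP table:
           d    a    d    a    a    c
      0    0    0    0    0    0    0
  d   0    1    1    1    1    1    1
  b   0    1    1    1    1    1    1
  c   0    1    1    1    1    1    2
  e   0    1    1    1    1    1    2
  e   0    1    1    1    1    1    2
LCS length = dp[5][6] = 2

2


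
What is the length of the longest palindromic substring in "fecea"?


Input: "fecea"
Checking substrings for palindromes:
  [1:4] "ece" (len 3) => palindrome
Longest palindromic substring: "ece" with length 3

3


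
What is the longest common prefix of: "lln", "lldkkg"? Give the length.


Words: lln, lldkkg
  Position 0: all 'l' => match
  Position 1: all 'l' => match
  Position 2: ('n', 'd') => mismatch, stop
LCP = "ll" (length 2)

2


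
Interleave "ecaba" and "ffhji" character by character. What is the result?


Interleaving "ecaba" and "ffhji":
  Position 0: 'e' from first, 'f' from second => "ef"
  Position 1: 'c' from first, 'f' from second => "cf"
  Position 2: 'a' from first, 'h' from second => "ah"
  Position 3: 'b' from first, 'j' from second => "bj"
  Position 4: 'a' from first, 'i' from second => "ai"
Result: efcfahbjai

efcfahbjai


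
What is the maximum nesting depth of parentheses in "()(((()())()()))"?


Input: "()(((()())()()))"
Tracking depth:
  Position 0 '(': depth becomes 1
  Position 1 ')': depth becomes 0
  Position 2 '(': depth becomes 1
  Position 3 '(': depth becomes 2
  Position 4 '(': depth becomes 3
  Position 5 '(': depth becomes 4
  Position 6 ')': depth becomes 3
  Position 7 '(': depth becomes 4
  Position 8 ')': depth becomes 3
  Position 9 ')': depth becomes 2
  Position 10 '(': depth becomes 3
  Position 11 ')': depth becomes 2
  Position 12 '(': depth becomes 3
  Position 13 ')': depth becomes 2
  Position 14 ')': depth becomes 1
  Position 15 ')': depth becomes 0
Maximum depth reached: 4

4


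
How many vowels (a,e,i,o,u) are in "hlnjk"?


Input: hlnjk
Checking each character:
  'h' at position 0: consonant
  'l' at position 1: consonant
  'n' at position 2: consonant
  'j' at position 3: consonant
  'k' at position 4: consonant
Total vowels: 0

0


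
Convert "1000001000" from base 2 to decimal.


Input: "1000001000" in base 2
Positional expansion:
  Digit '1' (value 1) x 2^9 = 512
  Digit '0' (value 0) x 2^8 = 0
  Digit '0' (value 0) x 2^7 = 0
  Digit '0' (value 0) x 2^6 = 0
  Digit '0' (value 0) x 2^5 = 0
  Digit '0' (value 0) x 2^4 = 0
  Digit '1' (value 1) x 2^3 = 8
  Digit '0' (value 0) x 2^2 = 0
  Digit '0' (value 0) x 2^1 = 0
  Digit '0' (value 0) x 2^0 = 0
Sum = 520

520


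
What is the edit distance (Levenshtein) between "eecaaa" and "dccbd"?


Computing edit distance: "eecaaa" -> "dccbd"
DP table:
           d    c    c    b    d
      0    1    2    3    4    5
  e   1    1    2    3    4    5
  e   2    2    2    3    4    5
  c   3    3    2    2    3    4
  a   4    4    3    3    3    4
  a   5    5    4    4    4    4
  a   6    6    5    5    5    5
Edit distance = dp[6][5] = 5

5


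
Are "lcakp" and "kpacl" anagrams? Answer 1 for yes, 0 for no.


Strings: "lcakp", "kpacl"
Sorted first:  acklp
Sorted second: acklp
Sorted forms match => anagrams

1


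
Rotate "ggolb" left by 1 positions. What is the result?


Input: "ggolb", rotate left by 1
First 1 characters: "g"
Remaining characters: "golb"
Concatenate remaining + first: "golb" + "g" = "golbg"

golbg


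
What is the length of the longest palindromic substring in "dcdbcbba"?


Input: "dcdbcbba"
Checking substrings for palindromes:
  [0:3] "dcd" (len 3) => palindrome
  [3:6] "bcb" (len 3) => palindrome
  [5:7] "bb" (len 2) => palindrome
Longest palindromic substring: "dcd" with length 3

3


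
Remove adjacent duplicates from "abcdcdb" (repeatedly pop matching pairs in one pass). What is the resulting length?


Input: abcdcdb
Stack-based adjacent duplicate removal:
  Read 'a': push. Stack: a
  Read 'b': push. Stack: ab
  Read 'c': push. Stack: abc
  Read 'd': push. Stack: abcd
  Read 'c': push. Stack: abcdc
  Read 'd': push. Stack: abcdcd
  Read 'b': push. Stack: abcdcdb
Final stack: "abcdcdb" (length 7)

7


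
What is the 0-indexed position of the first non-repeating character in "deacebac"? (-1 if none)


Input: deacebac
Character frequencies:
  'a': 2
  'b': 1
  'c': 2
  'd': 1
  'e': 2
Scanning left to right for freq == 1:
  Position 0 ('d'): unique! => answer = 0

0


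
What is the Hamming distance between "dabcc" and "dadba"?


Comparing "dabcc" and "dadba" position by position:
  Position 0: 'd' vs 'd' => same
  Position 1: 'a' vs 'a' => same
  Position 2: 'b' vs 'd' => differ
  Position 3: 'c' vs 'b' => differ
  Position 4: 'c' vs 'a' => differ
Total differences (Hamming distance): 3

3


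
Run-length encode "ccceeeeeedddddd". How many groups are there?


Input: ccceeeeeedddddd
Scanning for consecutive runs:
  Group 1: 'c' x 3 (positions 0-2)
  Group 2: 'e' x 6 (positions 3-8)
  Group 3: 'd' x 6 (positions 9-14)
Total groups: 3

3


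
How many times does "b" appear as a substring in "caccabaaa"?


Searching for "b" in "caccabaaa"
Scanning each position:
  Position 0: "c" => no
  Position 1: "a" => no
  Position 2: "c" => no
  Position 3: "c" => no
  Position 4: "a" => no
  Position 5: "b" => MATCH
  Position 6: "a" => no
  Position 7: "a" => no
  Position 8: "a" => no
Total occurrences: 1

1


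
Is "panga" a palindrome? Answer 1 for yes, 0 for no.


Input: panga
Reversed: agnap
  Compare pos 0 ('p') with pos 4 ('a'): MISMATCH
  Compare pos 1 ('a') with pos 3 ('g'): MISMATCH
Result: not a palindrome

0


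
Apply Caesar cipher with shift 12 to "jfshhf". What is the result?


Caesar cipher: shift "jfshhf" by 12
  'j' (pos 9) + 12 = pos 21 = 'v'
  'f' (pos 5) + 12 = pos 17 = 'r'
  's' (pos 18) + 12 = pos 4 = 'e'
  'h' (pos 7) + 12 = pos 19 = 't'
  'h' (pos 7) + 12 = pos 19 = 't'
  'f' (pos 5) + 12 = pos 17 = 'r'
Result: vrettr

vrettr


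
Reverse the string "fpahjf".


Input: fpahjf
Reading characters right to left:
  Position 5: 'f'
  Position 4: 'j'
  Position 3: 'h'
  Position 2: 'a'
  Position 1: 'p'
  Position 0: 'f'
Reversed: fjhapf

fjhapf


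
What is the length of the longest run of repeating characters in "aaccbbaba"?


Input: "aaccbbaba"
Scanning for longest run:
  Position 1 ('a'): continues run of 'a', length=2
  Position 2 ('c'): new char, reset run to 1
  Position 3 ('c'): continues run of 'c', length=2
  Position 4 ('b'): new char, reset run to 1
  Position 5 ('b'): continues run of 'b', length=2
  Position 6 ('a'): new char, reset run to 1
  Position 7 ('b'): new char, reset run to 1
  Position 8 ('a'): new char, reset run to 1
Longest run: 'a' with length 2

2


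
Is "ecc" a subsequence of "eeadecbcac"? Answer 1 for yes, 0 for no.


Check if "ecc" is a subsequence of "eeadecbcac"
Greedy scan:
  Position 0 ('e'): matches sub[0] = 'e'
  Position 1 ('e'): no match needed
  Position 2 ('a'): no match needed
  Position 3 ('d'): no match needed
  Position 4 ('e'): no match needed
  Position 5 ('c'): matches sub[1] = 'c'
  Position 6 ('b'): no match needed
  Position 7 ('c'): matches sub[2] = 'c'
  Position 8 ('a'): no match needed
  Position 9 ('c'): no match needed
All 3 characters matched => is a subsequence

1


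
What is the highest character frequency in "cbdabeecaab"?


Input: cbdabeecaab
Character counts:
  'a': 3
  'b': 3
  'c': 2
  'd': 1
  'e': 2
Maximum frequency: 3

3


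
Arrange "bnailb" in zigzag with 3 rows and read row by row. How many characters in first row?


Zigzag "bnailb" into 3 rows:
Placing characters:
  'b' => row 0
  'n' => row 1
  'a' => row 2
  'i' => row 1
  'l' => row 0
  'b' => row 1
Rows:
  Row 0: "bl"
  Row 1: "nib"
  Row 2: "a"
First row length: 2

2


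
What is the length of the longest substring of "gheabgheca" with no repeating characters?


Input: "gheabgheca"
Sliding window (track last position of each char):
  Position 0 ('g'): window [0,0] length 1 -- new best
  Position 1 ('h'): window [0,1] length 2 -- new best
  Position 2 ('e'): window [0,2] length 3 -- new best
  Position 3 ('a'): window [0,3] length 4 -- new best
  Position 4 ('b'): window [0,4] length 5 -- new best
  Position 5 ('g'): repeat (last at 0), move window start to 1
  Position 5 ('g'): window [1,5] length 5
  Position 6 ('h'): repeat (last at 1), move window start to 2
  Position 6 ('h'): window [2,6] length 5
  Position 7 ('e'): repeat (last at 2), move window start to 3
  Position 7 ('e'): window [3,7] length 5
  Position 8 ('c'): window [3,8] length 6 -- new best
  Position 9 ('a'): repeat (last at 3), move window start to 4
  Position 9 ('a'): window [4,9] length 6
Longest substring with no repeats: "abghec" with length 6

6


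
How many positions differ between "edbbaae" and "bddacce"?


Comparing "edbbaae" and "bddacce" position by position:
  Position 0: 'e' vs 'b' => DIFFER
  Position 1: 'd' vs 'd' => same
  Position 2: 'b' vs 'd' => DIFFER
  Position 3: 'b' vs 'a' => DIFFER
  Position 4: 'a' vs 'c' => DIFFER
  Position 5: 'a' vs 'c' => DIFFER
  Position 6: 'e' vs 'e' => same
Positions that differ: 5

5


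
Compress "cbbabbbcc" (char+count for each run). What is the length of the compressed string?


Input: cbbabbbcc
Runs:
  'c' x 1 => "c1"
  'b' x 2 => "b2"
  'a' x 1 => "a1"
  'b' x 3 => "b3"
  'c' x 2 => "c2"
Compressed: "c1b2a1b3c2"
Compressed length: 10

10


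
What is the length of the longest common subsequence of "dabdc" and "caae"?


LCS of "dabdc" and "caae"
DP table:
           c    a    a    e
      0    0    0    0    0
  d   0    0    0    0    0
  a   0    0    1    1    1
  b   0    0    1    1    1
  d   0    0    1    1    1
  c   0    1    1    1    1
LCS length = dp[5][4] = 1

1


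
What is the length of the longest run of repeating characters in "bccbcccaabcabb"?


Input: "bccbcccaabcabb"
Scanning for longest run:
  Position 1 ('c'): new char, reset run to 1
  Position 2 ('c'): continues run of 'c', length=2
  Position 3 ('b'): new char, reset run to 1
  Position 4 ('c'): new char, reset run to 1
  Position 5 ('c'): continues run of 'c', length=2
  Position 6 ('c'): continues run of 'c', length=3
  Position 7 ('a'): new char, reset run to 1
  Position 8 ('a'): continues run of 'a', length=2
  Position 9 ('b'): new char, reset run to 1
  Position 10 ('c'): new char, reset run to 1
  Position 11 ('a'): new char, reset run to 1
  Position 12 ('b'): new char, reset run to 1
  Position 13 ('b'): continues run of 'b', length=2
Longest run: 'c' with length 3

3


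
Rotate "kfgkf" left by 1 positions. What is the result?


Input: "kfgkf", rotate left by 1
First 1 characters: "k"
Remaining characters: "fgkf"
Concatenate remaining + first: "fgkf" + "k" = "fgkfk"

fgkfk


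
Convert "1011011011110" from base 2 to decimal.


Input: "1011011011110" in base 2
Positional expansion:
  Digit '1' (value 1) x 2^12 = 4096
  Digit '0' (value 0) x 2^11 = 0
  Digit '1' (value 1) x 2^10 = 1024
  Digit '1' (value 1) x 2^9 = 512
  Digit '0' (value 0) x 2^8 = 0
  Digit '1' (value 1) x 2^7 = 128
  Digit '1' (value 1) x 2^6 = 64
  Digit '0' (value 0) x 2^5 = 0
  Digit '1' (value 1) x 2^4 = 16
  Digit '1' (value 1) x 2^3 = 8
  Digit '1' (value 1) x 2^2 = 4
  Digit '1' (value 1) x 2^1 = 2
  Digit '0' (value 0) x 2^0 = 0
Sum = 5854

5854


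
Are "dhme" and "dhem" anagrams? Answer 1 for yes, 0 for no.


Strings: "dhme", "dhem"
Sorted first:  dehm
Sorted second: dehm
Sorted forms match => anagrams

1


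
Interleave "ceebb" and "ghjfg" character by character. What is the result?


Interleaving "ceebb" and "ghjfg":
  Position 0: 'c' from first, 'g' from second => "cg"
  Position 1: 'e' from first, 'h' from second => "eh"
  Position 2: 'e' from first, 'j' from second => "ej"
  Position 3: 'b' from first, 'f' from second => "bf"
  Position 4: 'b' from first, 'g' from second => "bg"
Result: cgehejbfbg

cgehejbfbg


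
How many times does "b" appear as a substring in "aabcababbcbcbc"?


Searching for "b" in "aabcababbcbcbc"
Scanning each position:
  Position 0: "a" => no
  Position 1: "a" => no
  Position 2: "b" => MATCH
  Position 3: "c" => no
  Position 4: "a" => no
  Position 5: "b" => MATCH
  Position 6: "a" => no
  Position 7: "b" => MATCH
  Position 8: "b" => MATCH
  Position 9: "c" => no
  Position 10: "b" => MATCH
  Position 11: "c" => no
  Position 12: "b" => MATCH
  Position 13: "c" => no
Total occurrences: 6

6


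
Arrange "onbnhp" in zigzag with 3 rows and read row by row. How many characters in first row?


Zigzag "onbnhp" into 3 rows:
Placing characters:
  'o' => row 0
  'n' => row 1
  'b' => row 2
  'n' => row 1
  'h' => row 0
  'p' => row 1
Rows:
  Row 0: "oh"
  Row 1: "nnp"
  Row 2: "b"
First row length: 2

2


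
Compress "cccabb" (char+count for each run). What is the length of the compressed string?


Input: cccabb
Runs:
  'c' x 3 => "c3"
  'a' x 1 => "a1"
  'b' x 2 => "b2"
Compressed: "c3a1b2"
Compressed length: 6

6


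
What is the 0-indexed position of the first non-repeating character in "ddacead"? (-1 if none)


Input: ddacead
Character frequencies:
  'a': 2
  'c': 1
  'd': 3
  'e': 1
Scanning left to right for freq == 1:
  Position 0 ('d'): freq=3, skip
  Position 1 ('d'): freq=3, skip
  Position 2 ('a'): freq=2, skip
  Position 3 ('c'): unique! => answer = 3

3


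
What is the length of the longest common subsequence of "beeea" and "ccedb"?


LCS of "beeea" and "ccedb"
DP table:
           c    c    e    d    b
      0    0    0    0    0    0
  b   0    0    0    0    0    1
  e   0    0    0    1    1    1
  e   0    0    0    1    1    1
  e   0    0    0    1    1    1
  a   0    0    0    1    1    1
LCS length = dp[5][5] = 1

1


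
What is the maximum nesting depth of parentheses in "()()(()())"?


Input: "()()(()())"
Tracking depth:
  Position 0 '(': depth becomes 1
  Position 1 ')': depth becomes 0
  Position 2 '(': depth becomes 1
  Position 3 ')': depth becomes 0
  Position 4 '(': depth becomes 1
  Position 5 '(': depth becomes 2
  Position 6 ')': depth becomes 1
  Position 7 '(': depth becomes 2
  Position 8 ')': depth becomes 1
  Position 9 ')': depth becomes 0
Maximum depth reached: 2

2


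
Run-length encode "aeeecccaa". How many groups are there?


Input: aeeecccaa
Scanning for consecutive runs:
  Group 1: 'a' x 1 (positions 0-0)
  Group 2: 'e' x 3 (positions 1-3)
  Group 3: 'c' x 3 (positions 4-6)
  Group 4: 'a' x 2 (positions 7-8)
Total groups: 4

4


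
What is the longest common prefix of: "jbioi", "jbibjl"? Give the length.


Words: jbioi, jbibjl
  Position 0: all 'j' => match
  Position 1: all 'b' => match
  Position 2: all 'i' => match
  Position 3: ('o', 'b') => mismatch, stop
LCP = "jbi" (length 3)

3


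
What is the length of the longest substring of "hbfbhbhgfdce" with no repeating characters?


Input: "hbfbhbhgfdce"
Sliding window (track last position of each char):
  Position 0 ('h'): window [0,0] length 1 -- new best
  Position 1 ('b'): window [0,1] length 2 -- new best
  Position 2 ('f'): window [0,2] length 3 -- new best
  Position 3 ('b'): repeat (last at 1), move window start to 2
  Position 3 ('b'): window [2,3] length 2
  Position 4 ('h'): window [2,4] length 3
  Position 5 ('b'): repeat (last at 3), move window start to 4
  Position 5 ('b'): window [4,5] length 2
  Position 6 ('h'): repeat (last at 4), move window start to 5
  Position 6 ('h'): window [5,6] length 2
  Position 7 ('g'): window [5,7] length 3
  Position 8 ('f'): window [5,8] length 4 -- new best
  Position 9 ('d'): window [5,9] length 5 -- new best
  Position 10 ('c'): window [5,10] length 6 -- new best
  Position 11 ('e'): window [5,11] length 7 -- new best
Longest substring with no repeats: "bhgfdce" with length 7

7


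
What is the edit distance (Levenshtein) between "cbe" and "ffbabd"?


Computing edit distance: "cbe" -> "ffbabd"
DP table:
           f    f    b    a    b    d
      0    1    2    3    4    5    6
  c   1    1    2    3    4    5    6
  b   2    2    2    2    3    4    5
  e   3    3    3    3    3    4    5
Edit distance = dp[3][6] = 5

5


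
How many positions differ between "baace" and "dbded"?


Comparing "baace" and "dbded" position by position:
  Position 0: 'b' vs 'd' => DIFFER
  Position 1: 'a' vs 'b' => DIFFER
  Position 2: 'a' vs 'd' => DIFFER
  Position 3: 'c' vs 'e' => DIFFER
  Position 4: 'e' vs 'd' => DIFFER
Positions that differ: 5

5


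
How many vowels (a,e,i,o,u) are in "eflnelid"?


Input: eflnelid
Checking each character:
  'e' at position 0: vowel (running total: 1)
  'f' at position 1: consonant
  'l' at position 2: consonant
  'n' at position 3: consonant
  'e' at position 4: vowel (running total: 2)
  'l' at position 5: consonant
  'i' at position 6: vowel (running total: 3)
  'd' at position 7: consonant
Total vowels: 3

3


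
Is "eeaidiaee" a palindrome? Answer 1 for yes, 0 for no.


Input: eeaidiaee
Reversed: eeaidiaee
  Compare pos 0 ('e') with pos 8 ('e'): match
  Compare pos 1 ('e') with pos 7 ('e'): match
  Compare pos 2 ('a') with pos 6 ('a'): match
  Compare pos 3 ('i') with pos 5 ('i'): match
Result: palindrome

1


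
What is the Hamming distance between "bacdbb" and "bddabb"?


Comparing "bacdbb" and "bddabb" position by position:
  Position 0: 'b' vs 'b' => same
  Position 1: 'a' vs 'd' => differ
  Position 2: 'c' vs 'd' => differ
  Position 3: 'd' vs 'a' => differ
  Position 4: 'b' vs 'b' => same
  Position 5: 'b' vs 'b' => same
Total differences (Hamming distance): 3

3


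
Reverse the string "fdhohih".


Input: fdhohih
Reading characters right to left:
  Position 6: 'h'
  Position 5: 'i'
  Position 4: 'h'
  Position 3: 'o'
  Position 2: 'h'
  Position 1: 'd'
  Position 0: 'f'
Reversed: hihohdf

hihohdf


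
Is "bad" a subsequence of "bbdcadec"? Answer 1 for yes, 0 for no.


Check if "bad" is a subsequence of "bbdcadec"
Greedy scan:
  Position 0 ('b'): matches sub[0] = 'b'
  Position 1 ('b'): no match needed
  Position 2 ('d'): no match needed
  Position 3 ('c'): no match needed
  Position 4 ('a'): matches sub[1] = 'a'
  Position 5 ('d'): matches sub[2] = 'd'
  Position 6 ('e'): no match needed
  Position 7 ('c'): no match needed
All 3 characters matched => is a subsequence

1
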